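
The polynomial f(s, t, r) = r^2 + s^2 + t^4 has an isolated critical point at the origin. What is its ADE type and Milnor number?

The Hessian of f at 0 is [[2, 0, 0], [0, 0, 0], [0, 0, 2]] with rank 2, so corank 1. A Groebner basis of the Jacobian ideal J(f) in C{s,t,r} is {t^3, s, r}; counting standard monomials gives mu = 3. Corank 1: A-series; mu = 3 gives A_3.

Type A_{3}, Milnor number mu = 3.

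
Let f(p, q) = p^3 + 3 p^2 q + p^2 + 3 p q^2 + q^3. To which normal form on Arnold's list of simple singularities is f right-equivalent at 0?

A_2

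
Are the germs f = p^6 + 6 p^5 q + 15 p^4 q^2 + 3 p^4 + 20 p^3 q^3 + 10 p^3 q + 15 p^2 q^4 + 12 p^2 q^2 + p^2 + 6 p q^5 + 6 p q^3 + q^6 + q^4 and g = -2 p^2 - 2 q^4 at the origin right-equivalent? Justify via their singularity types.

Yes.

The Hessian of f at 0 is [[2, 0], [0, 0]] with rank 1, so corank 1. A Groebner basis of the Jacobian ideal J(f) in C{p,q} is {q^3, p}; counting standard monomials gives mu = 3. Corank 1: A-series; mu = 3 gives A_3. The Hessian of g at 0 is [[-4, 0], [0, 0]] with rank 1, so corank 1. A Groebner basis of the Jacobian ideal J(g) in C{p,q} is {q^3, p}; counting standard monomials gives mu = 3. Corank 1: A-series; mu = 3 gives A_3. Both have type A_3, hence right-equivalent.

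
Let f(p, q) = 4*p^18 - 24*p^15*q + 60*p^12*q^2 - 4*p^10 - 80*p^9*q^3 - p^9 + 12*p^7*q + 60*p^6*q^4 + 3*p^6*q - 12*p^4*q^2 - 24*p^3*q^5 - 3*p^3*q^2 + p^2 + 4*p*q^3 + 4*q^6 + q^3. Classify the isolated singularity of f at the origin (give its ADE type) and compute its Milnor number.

Type A2, Milnor number mu = 2.

The Hessian of f at 0 is [[2, 0], [0, 0]] with rank 1, so corank 1. A Groebner basis of the Jacobian ideal J(f) in C{p,q} is {q^2, p}; counting standard monomials gives mu = 2. Corank 1: A-series; mu = 2 gives A_2.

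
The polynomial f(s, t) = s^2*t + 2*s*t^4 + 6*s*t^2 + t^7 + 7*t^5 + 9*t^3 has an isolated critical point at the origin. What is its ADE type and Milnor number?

The Hessian of f at 0 is [[0, 0], [0, 0]] with rank 0, so corank 2. A Groebner basis of the Jacobian ideal J(f) in C{s,t} is {s*t + t^4 + 3*t^2, s*t^2 + 3*t^3, s^2 + s*t - 6*t^2}; counting standard monomials gives mu = 6. Corank 2; j^3 = t*(s + 3*t)^2 has shape L^2 M (L != M), so D-series; mu = 6 gives D_6.

Type D_6, Milnor number mu = 6.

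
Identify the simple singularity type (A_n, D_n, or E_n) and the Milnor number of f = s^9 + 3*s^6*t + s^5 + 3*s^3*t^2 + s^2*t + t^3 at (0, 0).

The Hessian of f at 0 is [[0, 0], [0, 0]] with rank 0, so corank 2. A Groebner basis of the Jacobian ideal J(f) in C{s,t} is {t^3, s^2 + 3*t^2, s*t}; counting standard monomials gives mu = 4. Corank 2; j^3 = t*(s^2 + t^2) splits into three distinct lines over C (the quadratic factor has nonzero discriminant), so D_4.

Type D_{4}, Milnor number mu = 4.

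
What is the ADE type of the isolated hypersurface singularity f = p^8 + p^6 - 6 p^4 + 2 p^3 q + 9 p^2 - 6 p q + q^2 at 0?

The Hessian of f at 0 has rank 1. Corank 1: A-series; mu = 7 gives A_7.

A_7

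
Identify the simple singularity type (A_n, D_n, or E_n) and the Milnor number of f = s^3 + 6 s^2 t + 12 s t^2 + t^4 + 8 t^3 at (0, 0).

Type E_{6}, Milnor number mu = 6.

The Hessian of f at 0 has rank 0. Corank 2; j^3 = (s + 2*t)^3 is a perfect cube, so E-series; the 4-jet and mu = 6 give E_6.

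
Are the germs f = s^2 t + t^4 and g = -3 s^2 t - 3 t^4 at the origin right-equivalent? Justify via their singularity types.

The Hessian of f at 0 is [[0, 0], [0, 0]] with rank 0, so corank 2. A Groebner basis of the Jacobian ideal J(f) in C{s,t} is {s^3, s^2/4 + t^3, s*t}; counting standard monomials gives mu = 5. Corank 2; j^3 = s^2*t has shape L^2 M (L != M), so D-series; mu = 5 gives D_5. The Hessian of g at 0 is [[0, 0], [0, 0]] with rank 0, so corank 2. A Groebner basis of the Jacobian ideal J(g) in C{s,t} is {s^3, s^2/4 + t^3, s*t}; counting standard monomials gives mu = 5. Corank 2; j^3 = -3*s^2*t has shape L^2 M (L != M), so D-series; mu = 5 gives D_5. Both have type D_5, hence right-equivalent.

Yes.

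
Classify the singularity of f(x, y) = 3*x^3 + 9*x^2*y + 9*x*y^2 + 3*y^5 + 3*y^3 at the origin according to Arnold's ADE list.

The Hessian of f at 0 is [[0, 0], [0, 0]] with rank 0, so corank 2. A Groebner basis of the Jacobian ideal J(f) in C{x,y} is {y^4, x^2 + 2*x*y + y^2}; counting standard monomials gives mu = 8. Corank 2; j^3 = 3*(x + y)^3 is a perfect cube, so E-series; the 5-jet and mu = 8 give E_8.

E8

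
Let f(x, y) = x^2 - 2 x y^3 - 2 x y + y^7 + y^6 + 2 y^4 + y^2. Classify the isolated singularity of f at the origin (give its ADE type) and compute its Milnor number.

Type A6, Milnor number mu = 6.

The Hessian of f at 0 has rank 1. Corank 1: A-series; mu = 6 gives A_6.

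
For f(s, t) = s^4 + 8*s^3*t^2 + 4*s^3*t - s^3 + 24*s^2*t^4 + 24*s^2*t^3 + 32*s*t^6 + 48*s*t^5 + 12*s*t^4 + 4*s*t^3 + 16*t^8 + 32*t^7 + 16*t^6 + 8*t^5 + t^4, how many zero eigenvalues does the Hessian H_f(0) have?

2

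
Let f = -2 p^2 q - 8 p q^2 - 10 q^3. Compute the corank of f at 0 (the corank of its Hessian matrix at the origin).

2

The Hessian at 0 is [[0, 0], [0, 0]] of rank 0; hence corank 2.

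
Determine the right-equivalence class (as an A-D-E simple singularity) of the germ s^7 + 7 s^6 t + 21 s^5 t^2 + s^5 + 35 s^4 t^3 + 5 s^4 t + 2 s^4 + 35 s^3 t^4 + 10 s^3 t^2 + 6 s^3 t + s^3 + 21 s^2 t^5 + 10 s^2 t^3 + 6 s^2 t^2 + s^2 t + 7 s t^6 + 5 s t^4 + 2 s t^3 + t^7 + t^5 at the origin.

D_8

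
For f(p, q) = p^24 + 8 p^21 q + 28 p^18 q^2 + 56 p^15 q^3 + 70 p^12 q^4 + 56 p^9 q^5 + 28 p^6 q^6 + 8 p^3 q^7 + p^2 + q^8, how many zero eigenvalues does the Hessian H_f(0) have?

1

The Hessian at 0 is [[2, 0], [0, 0]] of rank 1; hence corank 1.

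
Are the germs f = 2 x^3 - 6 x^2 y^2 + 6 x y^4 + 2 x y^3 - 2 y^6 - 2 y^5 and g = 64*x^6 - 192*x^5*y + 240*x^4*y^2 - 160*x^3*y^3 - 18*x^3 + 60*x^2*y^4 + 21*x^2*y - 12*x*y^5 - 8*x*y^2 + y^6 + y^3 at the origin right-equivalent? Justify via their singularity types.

No.

The Hessian of f at 0 is [[0, 0], [0, 0]] with rank 0, so corank 2. A Groebner basis of the Jacobian ideal J(f) in C{x,y} is {-x^2 + y^4 - y^3/3, x^3, x^2*y + x^2/3 + y^3/9, -x^2 + x*y^2 - y^3/3}; counting standard monomials gives mu = 7. Corank 2; j^3 = 2*x^3 is a perfect cube, so E-series; the 4-jet and mu = 7 give E_7. The Hessian of g at 0 is [[0, 0], [0, 0]] with rank 0, so corank 2. A Groebner basis of the Jacobian ideal J(g) in C{x,y} is {243*x*y/4 + y^5 - 81*y^2/4, x*y^2 - y^3/3, x^2 - 5*x*y/6 + y^2/6}; counting standard monomials gives mu = 7. Corank 2; j^3 = -(2*x - y)*(3*x - y)^2 has shape L^2 M (L != M), so D-series; mu = 7 gives D_7. f is E_7 but g is D_7, hence not right-equivalent.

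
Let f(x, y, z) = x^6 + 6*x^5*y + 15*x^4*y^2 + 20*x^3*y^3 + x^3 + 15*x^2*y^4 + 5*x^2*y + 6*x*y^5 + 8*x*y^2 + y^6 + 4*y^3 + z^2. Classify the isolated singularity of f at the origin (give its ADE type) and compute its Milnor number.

The Hessian of f at 0 has rank 1. Corank 2; j^3 = (x + y)*(x + 2*y)^2 has shape L^2 M (L != M), so D-series; mu = 7 gives D_7.

Type D_{7}, Milnor number mu = 7.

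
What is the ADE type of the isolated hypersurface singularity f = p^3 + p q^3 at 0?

The Hessian of f at 0 has rank 0. Corank 2; j^3 = p^3 is a perfect cube, so E-series; the 4-jet and mu = 7 give E_7.

E_{7}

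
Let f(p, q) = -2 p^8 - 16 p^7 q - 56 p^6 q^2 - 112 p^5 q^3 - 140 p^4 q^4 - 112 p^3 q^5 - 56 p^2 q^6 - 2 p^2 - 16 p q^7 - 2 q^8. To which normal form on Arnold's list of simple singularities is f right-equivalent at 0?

A7

The Hessian of f at 0 has rank 1. Corank 1: A-series; mu = 7 gives A_7.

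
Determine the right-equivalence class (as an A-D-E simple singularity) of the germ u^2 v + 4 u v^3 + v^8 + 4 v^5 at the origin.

The Hessian of f at 0 has rank 0. Corank 2; j^3 = u^2*v has shape L^2 M (L != M), so D-series; mu = 9 gives D_9.

D_9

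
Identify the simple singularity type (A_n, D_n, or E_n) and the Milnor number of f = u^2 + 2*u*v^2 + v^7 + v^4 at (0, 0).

Type A_{6}, Milnor number mu = 6.

The Hessian of f at 0 has rank 1. Corank 1: A-series; mu = 6 gives A_6.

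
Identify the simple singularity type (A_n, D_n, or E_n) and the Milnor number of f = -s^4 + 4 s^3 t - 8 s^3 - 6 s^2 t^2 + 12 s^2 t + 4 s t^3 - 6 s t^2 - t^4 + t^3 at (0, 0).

Type E6, Milnor number mu = 6.

The Hessian of f at 0 is [[0, 0], [0, 0]] with rank 0, so corank 2. A Groebner basis of the Jacobian ideal J(f) in C{s,t} is {t^4, s*t^2 - 2*t^3/3, s^2 - s*t + t^2/4}; counting standard monomials gives mu = 6. Corank 2; j^3 = -(2*s - t)^3 is a perfect cube, so E-series; the 4-jet and mu = 6 give E_6.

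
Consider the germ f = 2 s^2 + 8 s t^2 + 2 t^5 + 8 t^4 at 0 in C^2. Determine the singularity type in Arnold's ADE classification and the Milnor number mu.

The Hessian of f at 0 has rank 1. Corank 1: A-series; mu = 4 gives A_4.

Type A_4, Milnor number mu = 4.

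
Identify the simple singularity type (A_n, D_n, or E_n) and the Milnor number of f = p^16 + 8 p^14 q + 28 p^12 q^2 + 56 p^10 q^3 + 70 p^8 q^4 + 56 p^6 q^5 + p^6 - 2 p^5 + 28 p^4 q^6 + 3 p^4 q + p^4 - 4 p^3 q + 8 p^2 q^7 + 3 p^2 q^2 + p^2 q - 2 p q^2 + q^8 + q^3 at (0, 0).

The Hessian of f at 0 has rank 0. Corank 2; j^3 = q*(p - q)^2 has shape L^2 M (L != M), so D-series; mu = 9 gives D_9.

Type D9, Milnor number mu = 9.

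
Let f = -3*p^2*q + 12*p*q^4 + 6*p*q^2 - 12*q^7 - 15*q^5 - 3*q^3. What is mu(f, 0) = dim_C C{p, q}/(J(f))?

The Hessian of f at 0 has rank 0. Corank 2; j^3 = -3*q*(p - q)^2 has shape L^2 M (L != M), so D-series; mu = 6 gives D_6.

6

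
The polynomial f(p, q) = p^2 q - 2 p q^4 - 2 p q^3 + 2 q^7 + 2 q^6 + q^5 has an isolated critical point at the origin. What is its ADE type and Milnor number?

Type D8, Milnor number mu = 8.

The Hessian of f at 0 has rank 0. Corank 2; j^3 = p^2*q has shape L^2 M (L != M), so D-series; mu = 8 gives D_8.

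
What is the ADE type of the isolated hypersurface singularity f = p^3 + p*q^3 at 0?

The Hessian of f at 0 has rank 0. Corank 2; j^3 = p^3 is a perfect cube, so E-series; the 4-jet and mu = 7 give E_7.

E_7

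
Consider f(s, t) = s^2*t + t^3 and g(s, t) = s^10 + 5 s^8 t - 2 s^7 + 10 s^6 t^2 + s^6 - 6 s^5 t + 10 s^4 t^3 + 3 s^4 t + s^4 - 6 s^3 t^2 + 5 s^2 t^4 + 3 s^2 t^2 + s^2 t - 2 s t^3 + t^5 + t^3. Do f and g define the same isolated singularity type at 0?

The Hessian of f at 0 has rank 0. Corank 2; j^3 = t*(s^2 + t^2) splits into three distinct lines over C (the quadratic factor has nonzero discriminant), so D_4. The Hessian of g at 0 has rank 0. Corank 2; j^3 = t*(s^2 + t^2) splits into three distinct lines over C (the quadratic factor has nonzero discriminant), so D_4. Both have type D_4, hence right-equivalent.

Yes.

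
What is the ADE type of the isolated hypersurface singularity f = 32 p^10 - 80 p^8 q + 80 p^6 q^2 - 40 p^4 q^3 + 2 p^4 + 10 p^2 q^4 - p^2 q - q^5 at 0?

The Hessian of f at 0 is [[0, 0], [0, 0]] with rank 0, so corank 2. A Groebner basis of the Jacobian ideal J(f) in C{p,q} is {p^2/5 + q^4, p^3, p*q}; counting standard monomials gives mu = 6. Corank 2; j^3 = -p^2*q has shape L^2 M (L != M), so D-series; mu = 6 gives D_6.

D6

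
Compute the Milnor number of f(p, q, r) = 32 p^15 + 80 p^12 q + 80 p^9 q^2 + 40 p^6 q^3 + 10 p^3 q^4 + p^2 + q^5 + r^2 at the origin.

The Hessian of f at 0 is [[2, 0, 0], [0, 0, 0], [0, 0, 2]] with rank 2, so corank 1. A Groebner basis of the Jacobian ideal J(f) in C{p,q,r} is {q^4, p, r}; counting standard monomials gives mu = 4. Corank 1: A-series; mu = 4 gives A_4.

4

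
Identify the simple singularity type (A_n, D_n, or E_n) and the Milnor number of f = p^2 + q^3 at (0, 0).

Type A_{2}, Milnor number mu = 2.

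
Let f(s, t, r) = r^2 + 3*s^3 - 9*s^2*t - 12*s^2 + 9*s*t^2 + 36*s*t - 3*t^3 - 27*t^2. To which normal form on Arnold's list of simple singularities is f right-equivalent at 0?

The Hessian of f at 0 is [[-24, 36, 0], [36, -54, 0], [0, 0, 2]] with rank 2, so corank 1. A Groebner basis of the Jacobian ideal J(f) in C{s,t,r} is {t^2, s - 3*t/2, r}; counting standard monomials gives mu = 2. Corank 1: A-series; mu = 2 gives A_2.

A2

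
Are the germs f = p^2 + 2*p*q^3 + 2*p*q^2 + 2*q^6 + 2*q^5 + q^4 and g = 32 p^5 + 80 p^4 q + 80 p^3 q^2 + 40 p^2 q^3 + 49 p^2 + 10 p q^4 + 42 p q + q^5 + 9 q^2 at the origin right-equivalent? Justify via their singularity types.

No.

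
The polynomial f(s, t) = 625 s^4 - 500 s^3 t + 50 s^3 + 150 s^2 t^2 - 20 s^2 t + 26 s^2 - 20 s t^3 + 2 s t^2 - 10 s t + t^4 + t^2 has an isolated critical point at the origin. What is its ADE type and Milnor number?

Type A1, Milnor number mu = 1.

The Hessian of f at 0 is [[52, -10], [-10, 2]] with rank 2, so corank 0. A Groebner basis of the Jacobian ideal J(f) in C{s,t} is {s, t}; counting standard monomials gives mu = 1. Corank 0: nondegenerate Morse point, so A_1.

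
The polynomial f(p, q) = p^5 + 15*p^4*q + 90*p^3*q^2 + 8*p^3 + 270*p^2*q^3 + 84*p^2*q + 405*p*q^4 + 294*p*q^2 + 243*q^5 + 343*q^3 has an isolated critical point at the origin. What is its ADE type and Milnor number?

The Hessian of f at 0 has rank 0. Corank 2; j^3 = (2*p + 7*q)^3 is a perfect cube, so E-series; the 5-jet and mu = 8 give E_8.

Type E_8, Milnor number mu = 8.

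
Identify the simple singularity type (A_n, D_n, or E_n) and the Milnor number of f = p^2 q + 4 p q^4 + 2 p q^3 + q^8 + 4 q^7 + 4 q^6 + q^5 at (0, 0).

Type D9, Milnor number mu = 9.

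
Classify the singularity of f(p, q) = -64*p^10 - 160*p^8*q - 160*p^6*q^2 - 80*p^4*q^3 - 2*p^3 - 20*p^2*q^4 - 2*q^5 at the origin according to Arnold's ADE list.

E8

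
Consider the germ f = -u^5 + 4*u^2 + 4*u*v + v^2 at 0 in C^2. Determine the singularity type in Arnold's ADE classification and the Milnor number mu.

Type A4, Milnor number mu = 4.

The Hessian of f at 0 has rank 1. Corank 1: A-series; mu = 4 gives A_4.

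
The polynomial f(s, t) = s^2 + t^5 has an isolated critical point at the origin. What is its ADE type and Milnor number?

The Hessian of f at 0 is [[2, 0], [0, 0]] with rank 1, so corank 1. A Groebner basis of the Jacobian ideal J(f) in C{s,t} is {t^4, s}; counting standard monomials gives mu = 4. Corank 1: A-series; mu = 4 gives A_4.

Type A_{4}, Milnor number mu = 4.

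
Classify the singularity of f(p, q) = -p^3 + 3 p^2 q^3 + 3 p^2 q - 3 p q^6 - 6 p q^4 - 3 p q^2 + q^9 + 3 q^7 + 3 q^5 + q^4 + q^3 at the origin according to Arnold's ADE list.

The Hessian of f at 0 has rank 0. Corank 2; j^3 = -(p - q)^3 is a perfect cube, so E-series; the 4-jet and mu = 6 give E_6.

E_{6}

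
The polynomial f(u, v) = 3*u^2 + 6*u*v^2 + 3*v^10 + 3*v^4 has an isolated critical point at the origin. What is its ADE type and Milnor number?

Type A9, Milnor number mu = 9.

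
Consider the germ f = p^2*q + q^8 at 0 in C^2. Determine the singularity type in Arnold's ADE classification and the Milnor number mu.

Type D_9, Milnor number mu = 9.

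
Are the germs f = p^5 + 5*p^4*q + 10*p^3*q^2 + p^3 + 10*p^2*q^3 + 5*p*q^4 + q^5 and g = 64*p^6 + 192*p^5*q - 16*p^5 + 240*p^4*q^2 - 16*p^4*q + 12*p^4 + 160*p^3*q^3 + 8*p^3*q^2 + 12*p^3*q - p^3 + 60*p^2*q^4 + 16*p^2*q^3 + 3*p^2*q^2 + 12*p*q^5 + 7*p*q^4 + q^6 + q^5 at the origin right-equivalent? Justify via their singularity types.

The Hessian of f at 0 has rank 0. Corank 2; j^3 = p^3 is a perfect cube, so E-series; the 5-jet and mu = 8 give E_8. The Hessian of g at 0 has rank 0. Corank 2; j^3 = -p^3 is a perfect cube, so E-series; the 5-jet and mu = 8 give E_8. Both have type E_8, hence right-equivalent.

Yes.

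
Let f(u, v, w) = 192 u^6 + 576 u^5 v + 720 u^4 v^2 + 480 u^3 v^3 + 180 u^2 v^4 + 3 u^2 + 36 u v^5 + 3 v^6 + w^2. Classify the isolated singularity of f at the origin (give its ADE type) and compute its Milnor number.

Type A_5, Milnor number mu = 5.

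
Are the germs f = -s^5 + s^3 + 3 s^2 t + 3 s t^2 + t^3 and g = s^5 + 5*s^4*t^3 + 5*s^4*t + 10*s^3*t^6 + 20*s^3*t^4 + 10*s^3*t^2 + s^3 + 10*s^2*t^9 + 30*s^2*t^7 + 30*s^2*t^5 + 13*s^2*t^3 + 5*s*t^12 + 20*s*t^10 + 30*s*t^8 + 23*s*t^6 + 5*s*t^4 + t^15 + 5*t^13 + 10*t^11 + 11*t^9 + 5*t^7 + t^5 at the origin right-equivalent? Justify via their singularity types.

The Hessian of f at 0 has rank 0. Corank 2; j^3 = (s + t)^3 is a perfect cube, so E-series; the 5-jet and mu = 8 give E_8. The Hessian of g at 0 has rank 0. Corank 2; j^3 = s^3 is a perfect cube, so E-series; the 5-jet and mu = 8 give E_8. Both have type E_8, hence right-equivalent.

Yes.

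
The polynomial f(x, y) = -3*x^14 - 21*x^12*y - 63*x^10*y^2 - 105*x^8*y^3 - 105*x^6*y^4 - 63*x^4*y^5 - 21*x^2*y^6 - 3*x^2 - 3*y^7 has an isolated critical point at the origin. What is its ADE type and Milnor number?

Type A_{6}, Milnor number mu = 6.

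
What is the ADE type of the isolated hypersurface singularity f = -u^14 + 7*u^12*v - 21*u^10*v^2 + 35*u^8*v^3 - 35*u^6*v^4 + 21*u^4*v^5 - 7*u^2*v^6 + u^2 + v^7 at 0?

The Hessian of f at 0 has rank 1. Corank 1: A-series; mu = 6 gives A_6.

A_{6}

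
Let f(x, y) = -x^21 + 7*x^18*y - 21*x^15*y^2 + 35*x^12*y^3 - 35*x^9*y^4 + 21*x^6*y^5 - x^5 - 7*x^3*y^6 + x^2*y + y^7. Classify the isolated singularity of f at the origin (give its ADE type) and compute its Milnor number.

Type D_{8}, Milnor number mu = 8.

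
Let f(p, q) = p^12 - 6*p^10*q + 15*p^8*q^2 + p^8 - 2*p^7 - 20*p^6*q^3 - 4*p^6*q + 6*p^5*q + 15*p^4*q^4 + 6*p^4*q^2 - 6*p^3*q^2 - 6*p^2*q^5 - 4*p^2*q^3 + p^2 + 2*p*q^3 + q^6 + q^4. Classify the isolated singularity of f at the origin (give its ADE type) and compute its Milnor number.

Type A_3, Milnor number mu = 3.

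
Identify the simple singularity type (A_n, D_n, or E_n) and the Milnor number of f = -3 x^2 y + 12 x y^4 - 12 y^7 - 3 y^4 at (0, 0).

The Hessian of f at 0 has rank 0. Corank 2; j^3 = -3*x^2*y has shape L^2 M (L != M), so D-series; mu = 5 gives D_5.

Type D_5, Milnor number mu = 5.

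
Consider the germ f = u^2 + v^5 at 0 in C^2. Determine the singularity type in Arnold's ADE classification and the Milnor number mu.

The Hessian of f at 0 has rank 1. Corank 1: A-series; mu = 4 gives A_4.

Type A4, Milnor number mu = 4.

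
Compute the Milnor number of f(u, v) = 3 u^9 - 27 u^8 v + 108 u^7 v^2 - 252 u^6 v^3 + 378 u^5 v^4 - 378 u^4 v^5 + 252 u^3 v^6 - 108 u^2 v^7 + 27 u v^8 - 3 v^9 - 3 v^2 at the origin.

8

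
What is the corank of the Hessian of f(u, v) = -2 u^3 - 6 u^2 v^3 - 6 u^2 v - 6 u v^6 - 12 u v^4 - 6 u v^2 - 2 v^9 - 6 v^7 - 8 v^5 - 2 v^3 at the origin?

2

The Hessian at 0 is [[0, 0], [0, 0]] of rank 0; hence corank 2.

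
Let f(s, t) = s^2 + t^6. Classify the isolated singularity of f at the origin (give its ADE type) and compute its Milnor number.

The Hessian of f at 0 has rank 1. Corank 1: A-series; mu = 5 gives A_5.

Type A_{5}, Milnor number mu = 5.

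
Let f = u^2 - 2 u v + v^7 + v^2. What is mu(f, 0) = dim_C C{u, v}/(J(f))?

6

The Hessian of f at 0 has rank 1. Corank 1: A-series; mu = 6 gives A_6.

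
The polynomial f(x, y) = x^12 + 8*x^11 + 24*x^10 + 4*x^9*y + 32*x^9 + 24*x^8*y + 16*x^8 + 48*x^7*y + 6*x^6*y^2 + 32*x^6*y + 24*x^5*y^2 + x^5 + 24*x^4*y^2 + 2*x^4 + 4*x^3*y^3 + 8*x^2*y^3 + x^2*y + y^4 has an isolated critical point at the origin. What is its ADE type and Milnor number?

The Hessian of f at 0 has rank 0. Corank 2; j^3 = x^2*y has shape L^2 M (L != M), so D-series; mu = 5 gives D_5.

Type D5, Milnor number mu = 5.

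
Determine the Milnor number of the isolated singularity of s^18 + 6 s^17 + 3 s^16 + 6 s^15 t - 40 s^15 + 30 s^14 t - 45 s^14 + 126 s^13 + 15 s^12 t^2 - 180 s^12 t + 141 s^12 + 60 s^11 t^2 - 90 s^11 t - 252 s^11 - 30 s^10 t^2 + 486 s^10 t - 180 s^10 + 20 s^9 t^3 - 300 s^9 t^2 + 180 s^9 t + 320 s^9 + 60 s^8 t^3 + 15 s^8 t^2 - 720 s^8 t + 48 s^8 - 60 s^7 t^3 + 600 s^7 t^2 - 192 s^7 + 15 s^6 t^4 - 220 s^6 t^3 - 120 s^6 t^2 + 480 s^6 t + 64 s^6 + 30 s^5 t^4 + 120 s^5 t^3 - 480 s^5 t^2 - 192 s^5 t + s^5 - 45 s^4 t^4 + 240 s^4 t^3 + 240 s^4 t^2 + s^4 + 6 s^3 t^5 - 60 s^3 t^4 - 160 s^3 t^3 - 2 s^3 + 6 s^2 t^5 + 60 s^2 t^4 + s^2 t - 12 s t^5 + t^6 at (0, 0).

7

The Hessian of f at 0 has rank 0. Corank 2; j^3 = -s^2*(2*s - t) has shape L^2 M (L != M), so D-series; mu = 7 gives D_7.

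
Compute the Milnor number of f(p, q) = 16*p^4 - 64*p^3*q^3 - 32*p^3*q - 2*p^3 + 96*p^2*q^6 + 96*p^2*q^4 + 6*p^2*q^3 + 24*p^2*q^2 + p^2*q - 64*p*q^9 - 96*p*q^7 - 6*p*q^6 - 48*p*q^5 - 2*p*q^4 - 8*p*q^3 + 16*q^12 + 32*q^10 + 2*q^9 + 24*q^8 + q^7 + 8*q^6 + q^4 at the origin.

5

The Hessian of f at 0 is [[0, 0], [0, 0]] with rank 0, so corank 2. A Groebner basis of the Jacobian ideal J(f) in C{p,q} is {p*q^2, p*q/8 + q^3, p^2 - p*q/2}; counting standard monomials gives mu = 5. Corank 2; j^3 = -p^2*(2*p - q) has shape L^2 M (L != M), so D-series; mu = 5 gives D_5.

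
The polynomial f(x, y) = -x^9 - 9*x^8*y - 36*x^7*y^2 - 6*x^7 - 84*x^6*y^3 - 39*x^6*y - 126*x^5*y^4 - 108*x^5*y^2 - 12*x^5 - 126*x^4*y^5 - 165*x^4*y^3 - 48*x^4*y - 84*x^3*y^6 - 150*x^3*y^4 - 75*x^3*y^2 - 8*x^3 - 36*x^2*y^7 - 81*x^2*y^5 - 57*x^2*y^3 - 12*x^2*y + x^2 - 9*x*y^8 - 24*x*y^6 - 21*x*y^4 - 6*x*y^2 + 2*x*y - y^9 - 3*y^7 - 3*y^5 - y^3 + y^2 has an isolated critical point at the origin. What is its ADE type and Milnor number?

Type A2, Milnor number mu = 2.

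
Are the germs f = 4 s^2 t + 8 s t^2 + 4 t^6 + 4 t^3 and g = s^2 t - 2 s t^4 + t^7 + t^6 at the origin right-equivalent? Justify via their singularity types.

Yes.

The Hessian of f at 0 is [[0, 0], [0, 0]] with rank 0, so corank 2. A Groebner basis of the Jacobian ideal J(f) in C{s,t} is {s^2/6 + t^5 - t^2/6, s^3 + t^3, s*t + t^2}; counting standard monomials gives mu = 7. Corank 2; j^3 = 4*t*(s + t)^2 has shape L^2 M (L != M), so D-series; mu = 7 gives D_7. The Hessian of g at 0 is [[0, 0], [0, 0]] with rank 0, so corank 2. A Groebner basis of the Jacobian ideal J(g) in C{s,t} is {-s*t + t^4, s^3, s^2*t, s^2/6 + s*t^2}; counting standard monomials gives mu = 7. Corank 2; j^3 = s^2*t has shape L^2 M (L != M), so D-series; mu = 7 gives D_7. Both have type D_7, hence right-equivalent.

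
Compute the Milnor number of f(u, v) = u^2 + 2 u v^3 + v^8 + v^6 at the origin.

7

The Hessian of f at 0 has rank 1. Corank 1: A-series; mu = 7 gives A_7.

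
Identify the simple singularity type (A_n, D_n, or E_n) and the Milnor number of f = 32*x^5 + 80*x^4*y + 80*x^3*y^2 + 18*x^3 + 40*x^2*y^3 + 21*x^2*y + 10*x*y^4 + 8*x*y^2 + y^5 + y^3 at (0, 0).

Type D6, Milnor number mu = 6.

The Hessian of f at 0 has rank 0. Corank 2; j^3 = (2*x + y)*(3*x + y)^2 has shape L^2 M (L != M), so D-series; mu = 6 gives D_6.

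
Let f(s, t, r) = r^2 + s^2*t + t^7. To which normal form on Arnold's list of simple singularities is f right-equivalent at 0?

The Hessian of f at 0 is [[0, 0, 0], [0, 0, 0], [0, 0, 2]] with rank 1, so corank 2. A Groebner basis of the Jacobian ideal J(f) in C{s,t,r} is {s^2/7 + t^6, s^3, s*t, r}; counting standard monomials gives mu = 8. Corank 2; j^3 = s^2*t has shape L^2 M (L != M), so D-series; mu = 8 gives D_8.

D_{8}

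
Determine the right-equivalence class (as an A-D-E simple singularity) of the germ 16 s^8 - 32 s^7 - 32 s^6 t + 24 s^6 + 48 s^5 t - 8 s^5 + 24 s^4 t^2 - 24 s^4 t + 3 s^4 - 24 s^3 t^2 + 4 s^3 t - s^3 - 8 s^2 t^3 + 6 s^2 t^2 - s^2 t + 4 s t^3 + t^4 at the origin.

D5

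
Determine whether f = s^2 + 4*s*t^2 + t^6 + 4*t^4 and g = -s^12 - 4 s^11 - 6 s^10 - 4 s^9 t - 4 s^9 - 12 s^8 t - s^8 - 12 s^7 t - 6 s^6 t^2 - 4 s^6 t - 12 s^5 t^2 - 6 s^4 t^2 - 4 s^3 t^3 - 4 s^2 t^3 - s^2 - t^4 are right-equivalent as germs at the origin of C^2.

No.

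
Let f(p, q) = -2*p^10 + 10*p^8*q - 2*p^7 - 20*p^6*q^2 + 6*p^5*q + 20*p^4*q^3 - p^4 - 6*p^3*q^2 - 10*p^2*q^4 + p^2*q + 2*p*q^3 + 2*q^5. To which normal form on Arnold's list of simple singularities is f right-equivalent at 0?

D_{6}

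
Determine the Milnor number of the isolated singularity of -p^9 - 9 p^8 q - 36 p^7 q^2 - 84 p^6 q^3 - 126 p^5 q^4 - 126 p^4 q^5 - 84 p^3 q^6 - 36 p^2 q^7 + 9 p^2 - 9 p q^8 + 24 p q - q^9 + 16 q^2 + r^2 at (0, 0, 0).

8

The Hessian of f at 0 has rank 2. Corank 1: A-series; mu = 8 gives A_8.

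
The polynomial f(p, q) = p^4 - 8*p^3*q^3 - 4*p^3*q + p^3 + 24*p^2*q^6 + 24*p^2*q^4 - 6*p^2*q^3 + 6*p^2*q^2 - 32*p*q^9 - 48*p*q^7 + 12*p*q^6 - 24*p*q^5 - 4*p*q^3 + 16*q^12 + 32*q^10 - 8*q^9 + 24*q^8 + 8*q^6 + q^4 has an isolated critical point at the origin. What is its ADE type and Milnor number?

The Hessian of f at 0 has rank 0. Corank 2; j^3 = p^3 is a perfect cube, so E-series; the 4-jet and mu = 6 give E_6.

Type E_{6}, Milnor number mu = 6.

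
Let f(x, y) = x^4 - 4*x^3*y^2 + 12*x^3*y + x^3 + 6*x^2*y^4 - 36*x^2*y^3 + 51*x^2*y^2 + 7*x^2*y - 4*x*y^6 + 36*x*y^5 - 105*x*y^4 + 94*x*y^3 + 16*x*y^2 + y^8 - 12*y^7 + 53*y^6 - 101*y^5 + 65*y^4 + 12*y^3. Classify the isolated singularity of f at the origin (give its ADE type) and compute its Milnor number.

Type D5, Milnor number mu = 5.

The Hessian of f at 0 has rank 0. Corank 2; j^3 = (x + 2*y)^2*(x + 3*y) has shape L^2 M (L != M), so D-series; mu = 5 gives D_5.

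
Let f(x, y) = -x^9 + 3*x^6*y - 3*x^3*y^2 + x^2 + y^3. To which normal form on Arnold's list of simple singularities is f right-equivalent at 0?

The Hessian of f at 0 is [[2, 0], [0, 0]] with rank 1, so corank 1. A Groebner basis of the Jacobian ideal J(f) in C{x,y} is {y^2, x}; counting standard monomials gives mu = 2. Corank 1: A-series; mu = 2 gives A_2.

A_{2}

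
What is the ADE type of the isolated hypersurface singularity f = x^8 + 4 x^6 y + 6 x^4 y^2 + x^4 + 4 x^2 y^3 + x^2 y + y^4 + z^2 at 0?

D5

The Hessian of f at 0 has rank 1. Corank 2; j^3 = x^2*y has shape L^2 M (L != M), so D-series; mu = 5 gives D_5.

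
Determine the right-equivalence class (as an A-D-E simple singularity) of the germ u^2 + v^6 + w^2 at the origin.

A_{5}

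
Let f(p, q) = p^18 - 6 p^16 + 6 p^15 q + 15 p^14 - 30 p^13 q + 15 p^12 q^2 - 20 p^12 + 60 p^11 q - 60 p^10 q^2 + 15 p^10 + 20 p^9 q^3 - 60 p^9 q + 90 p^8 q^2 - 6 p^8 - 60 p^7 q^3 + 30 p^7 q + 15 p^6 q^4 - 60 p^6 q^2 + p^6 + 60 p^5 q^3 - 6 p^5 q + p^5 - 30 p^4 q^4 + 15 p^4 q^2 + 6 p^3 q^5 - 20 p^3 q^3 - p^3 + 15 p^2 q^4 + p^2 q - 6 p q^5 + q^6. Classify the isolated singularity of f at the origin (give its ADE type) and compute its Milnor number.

Type D7, Milnor number mu = 7.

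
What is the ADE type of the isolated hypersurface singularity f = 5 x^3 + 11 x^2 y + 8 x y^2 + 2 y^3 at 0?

D_{4}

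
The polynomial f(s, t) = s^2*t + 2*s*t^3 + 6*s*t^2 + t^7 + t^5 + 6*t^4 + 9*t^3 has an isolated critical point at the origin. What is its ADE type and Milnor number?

Type D_{8}, Milnor number mu = 8.

The Hessian of f at 0 is [[0, 0], [0, 0]] with rank 0, so corank 2. A Groebner basis of the Jacobian ideal J(f) in C{s,t} is {s^2*t^2 - 6*s^2*t + s^2/7 - 188*s*t^2/7 + 192*s*t/7 + 81*t^2, s^3 + 9*s^2*t - s^2/7 + 188*s*t^2/7 - 192*s*t/7 - 81*t^2, s*t + t^3 + 3*t^2}; counting standard monomials gives mu = 8. Corank 2; j^3 = t*(s + 3*t)^2 has shape L^2 M (L != M), so D-series; mu = 8 gives D_8.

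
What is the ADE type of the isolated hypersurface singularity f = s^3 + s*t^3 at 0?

E7

The Hessian of f at 0 is [[0, 0], [0, 0]] with rank 0, so corank 2. A Groebner basis of the Jacobian ideal J(f) in C{s,t} is {s^3, s*t^2, 3*s^2 + t^3}; counting standard monomials gives mu = 7. Corank 2; j^3 = s^3 is a perfect cube, so E-series; the 4-jet and mu = 7 give E_7.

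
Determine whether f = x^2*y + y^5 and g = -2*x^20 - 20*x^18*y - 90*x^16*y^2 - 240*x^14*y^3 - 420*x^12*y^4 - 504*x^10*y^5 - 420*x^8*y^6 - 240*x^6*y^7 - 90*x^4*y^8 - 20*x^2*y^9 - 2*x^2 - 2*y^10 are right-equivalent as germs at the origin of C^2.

No.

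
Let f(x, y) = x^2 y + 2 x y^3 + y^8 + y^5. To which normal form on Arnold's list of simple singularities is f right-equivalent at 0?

D_9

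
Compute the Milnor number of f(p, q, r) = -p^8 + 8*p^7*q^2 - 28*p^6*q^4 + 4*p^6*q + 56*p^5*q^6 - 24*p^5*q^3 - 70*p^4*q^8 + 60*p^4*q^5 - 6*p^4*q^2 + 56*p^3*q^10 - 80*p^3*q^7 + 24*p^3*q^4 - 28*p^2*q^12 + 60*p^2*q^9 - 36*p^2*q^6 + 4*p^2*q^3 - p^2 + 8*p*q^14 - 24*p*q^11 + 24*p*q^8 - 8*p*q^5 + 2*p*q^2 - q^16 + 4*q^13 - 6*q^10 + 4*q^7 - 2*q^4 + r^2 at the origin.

3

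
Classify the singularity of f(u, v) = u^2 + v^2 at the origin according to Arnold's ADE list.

The Hessian of f at 0 is [[2, 0], [0, 2]] with rank 2, so corank 0. A Groebner basis of the Jacobian ideal J(f) in C{u,v} is {u, v}; counting standard monomials gives mu = 1. Corank 0: nondegenerate Morse point, so A_1.

A_1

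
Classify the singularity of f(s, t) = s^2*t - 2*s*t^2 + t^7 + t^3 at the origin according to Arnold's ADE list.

The Hessian of f at 0 is [[0, 0], [0, 0]] with rank 0, so corank 2. A Groebner basis of the Jacobian ideal J(f) in C{s,t} is {s^2/7 + t^6 - t^2/7, s^3 - t^3, s*t - t^2}; counting standard monomials gives mu = 8. Corank 2; j^3 = t*(s - t)^2 has shape L^2 M (L != M), so D-series; mu = 8 gives D_8.

D_{8}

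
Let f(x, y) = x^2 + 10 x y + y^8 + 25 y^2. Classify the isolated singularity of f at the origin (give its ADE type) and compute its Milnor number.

The Hessian of f at 0 has rank 1. Corank 1: A-series; mu = 7 gives A_7.

Type A_{7}, Milnor number mu = 7.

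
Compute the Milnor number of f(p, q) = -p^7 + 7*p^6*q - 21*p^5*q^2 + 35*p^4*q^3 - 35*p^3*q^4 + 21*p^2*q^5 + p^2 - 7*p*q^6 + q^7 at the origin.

6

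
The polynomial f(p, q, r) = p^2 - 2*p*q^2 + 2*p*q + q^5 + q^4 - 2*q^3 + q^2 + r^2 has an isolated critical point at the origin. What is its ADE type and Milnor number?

Type A_{4}, Milnor number mu = 4.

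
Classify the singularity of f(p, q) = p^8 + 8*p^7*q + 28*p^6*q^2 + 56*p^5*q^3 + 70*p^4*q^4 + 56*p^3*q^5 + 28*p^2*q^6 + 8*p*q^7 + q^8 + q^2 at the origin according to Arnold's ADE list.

A_{7}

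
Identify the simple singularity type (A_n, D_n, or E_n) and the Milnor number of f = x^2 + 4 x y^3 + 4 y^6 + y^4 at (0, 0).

Type A_3, Milnor number mu = 3.

The Hessian of f at 0 has rank 1. Corank 1: A-series; mu = 3 gives A_3.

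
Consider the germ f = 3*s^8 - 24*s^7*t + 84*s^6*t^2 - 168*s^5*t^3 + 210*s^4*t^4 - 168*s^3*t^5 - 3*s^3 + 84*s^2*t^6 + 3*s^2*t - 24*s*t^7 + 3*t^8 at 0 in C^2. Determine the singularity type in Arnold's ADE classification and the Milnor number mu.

Type D_{9}, Milnor number mu = 9.

The Hessian of f at 0 has rank 0. Corank 2; j^3 = -3*s^2*(s - t) has shape L^2 M (L != M), so D-series; mu = 9 gives D_9.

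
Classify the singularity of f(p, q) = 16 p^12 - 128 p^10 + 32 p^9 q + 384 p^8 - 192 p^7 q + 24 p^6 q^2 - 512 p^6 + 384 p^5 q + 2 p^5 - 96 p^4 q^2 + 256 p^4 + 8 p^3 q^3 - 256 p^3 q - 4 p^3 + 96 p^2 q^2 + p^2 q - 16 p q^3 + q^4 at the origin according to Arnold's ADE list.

D5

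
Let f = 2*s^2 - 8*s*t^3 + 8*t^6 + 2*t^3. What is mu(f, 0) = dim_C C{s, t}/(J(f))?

The Hessian of f at 0 has rank 1. Corank 1: A-series; mu = 2 gives A_2.

2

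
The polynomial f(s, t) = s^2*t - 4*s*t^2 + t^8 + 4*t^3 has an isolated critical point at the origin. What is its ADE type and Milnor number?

The Hessian of f at 0 is [[0, 0], [0, 0]] with rank 0, so corank 2. A Groebner basis of the Jacobian ideal J(f) in C{s,t} is {s^2/8 + t^7 - t^2/2, s^3 - 8*t^3, s*t - 2*t^2}; counting standard monomials gives mu = 9. Corank 2; j^3 = t*(s - 2*t)^2 has shape L^2 M (L != M), so D-series; mu = 9 gives D_9.

Type D_{9}, Milnor number mu = 9.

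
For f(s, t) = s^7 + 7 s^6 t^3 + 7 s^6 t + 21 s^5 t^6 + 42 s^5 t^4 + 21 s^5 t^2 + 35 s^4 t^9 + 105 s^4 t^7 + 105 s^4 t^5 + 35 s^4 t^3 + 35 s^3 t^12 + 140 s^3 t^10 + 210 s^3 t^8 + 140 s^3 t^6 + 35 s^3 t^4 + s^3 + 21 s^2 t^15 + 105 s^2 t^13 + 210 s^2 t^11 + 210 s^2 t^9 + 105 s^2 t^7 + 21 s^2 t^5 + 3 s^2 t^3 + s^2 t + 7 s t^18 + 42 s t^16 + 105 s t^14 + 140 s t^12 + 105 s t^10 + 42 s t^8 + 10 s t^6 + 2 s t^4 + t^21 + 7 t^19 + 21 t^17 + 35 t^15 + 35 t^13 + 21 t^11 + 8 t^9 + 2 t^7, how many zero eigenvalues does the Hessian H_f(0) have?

2

Hessian at 0 has rank 0.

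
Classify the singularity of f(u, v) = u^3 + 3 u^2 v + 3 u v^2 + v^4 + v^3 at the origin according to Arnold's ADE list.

E_6

The Hessian of f at 0 has rank 0. Corank 2; j^3 = (u + v)^3 is a perfect cube, so E-series; the 4-jet and mu = 6 give E_6.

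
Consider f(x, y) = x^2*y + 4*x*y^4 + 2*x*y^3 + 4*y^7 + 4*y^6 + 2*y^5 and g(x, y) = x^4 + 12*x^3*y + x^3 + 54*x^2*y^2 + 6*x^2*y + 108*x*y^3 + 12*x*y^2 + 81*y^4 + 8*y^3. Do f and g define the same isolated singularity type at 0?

No.

The Hessian of f at 0 is [[0, 0], [0, 0]] with rank 0, so corank 2. A Groebner basis of the Jacobian ideal J(f) in C{x,y} is {x^3, x^2*y, -x^2/4 + x*y^2, -x^2/2 + x*y + y^3}; counting standard monomials gives mu = 6. Corank 2; j^3 = x^2*y has shape L^2 M (L != M), so D-series; mu = 6 gives D_6. The Hessian of g at 0 is [[0, 0], [0, 0]] with rank 0, so corank 2. A Groebner basis of the Jacobian ideal J(g) in C{x,y} is {y^4, x*y^2 + 7*y^3/3, x^2 + 4*x*y + 4*y^2}; counting standard monomials gives mu = 6. Corank 2; j^3 = (x + 2*y)^3 is a perfect cube, so E-series; the 4-jet and mu = 6 give E_6. f is D_6 but g is E_6, hence not right-equivalent.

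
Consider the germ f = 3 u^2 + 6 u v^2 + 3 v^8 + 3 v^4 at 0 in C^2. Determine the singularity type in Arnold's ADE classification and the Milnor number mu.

Type A_{7}, Milnor number mu = 7.

The Hessian of f at 0 is [[6, 0], [0, 0]] with rank 1, so corank 1. A Groebner basis of the Jacobian ideal J(f) in C{u,v} is {u^4, u^3*v, u + v^2}; counting standard monomials gives mu = 7. Corank 1: A-series; mu = 7 gives A_7.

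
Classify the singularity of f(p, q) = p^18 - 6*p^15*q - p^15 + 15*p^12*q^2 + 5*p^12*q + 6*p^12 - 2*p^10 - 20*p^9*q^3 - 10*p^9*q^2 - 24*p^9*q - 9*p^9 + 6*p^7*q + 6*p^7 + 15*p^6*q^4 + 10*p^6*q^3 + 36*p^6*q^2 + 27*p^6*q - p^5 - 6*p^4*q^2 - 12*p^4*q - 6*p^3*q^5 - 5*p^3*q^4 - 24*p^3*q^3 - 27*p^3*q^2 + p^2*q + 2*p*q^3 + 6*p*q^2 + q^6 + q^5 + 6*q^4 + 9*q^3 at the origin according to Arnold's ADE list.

D_{7}

The Hessian of f at 0 has rank 0. Corank 2; j^3 = q*(p + 3*q)^2 has shape L^2 M (L != M), so D-series; mu = 7 gives D_7.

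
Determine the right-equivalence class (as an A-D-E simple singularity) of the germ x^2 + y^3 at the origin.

A2

The Hessian of f at 0 is [[2, 0], [0, 0]] with rank 1, so corank 1. A Groebner basis of the Jacobian ideal J(f) in C{x,y} is {y^2, x}; counting standard monomials gives mu = 2. Corank 1: A-series; mu = 2 gives A_2.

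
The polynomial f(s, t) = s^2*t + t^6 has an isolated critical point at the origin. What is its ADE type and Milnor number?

The Hessian of f at 0 has rank 0. Corank 2; j^3 = s^2*t has shape L^2 M (L != M), so D-series; mu = 7 gives D_7.

Type D7, Milnor number mu = 7.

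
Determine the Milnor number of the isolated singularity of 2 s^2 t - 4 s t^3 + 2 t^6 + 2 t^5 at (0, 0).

7

The Hessian of f at 0 has rank 0. Corank 2; j^3 = 2*s^2*t has shape L^2 M (L != M), so D-series; mu = 7 gives D_7.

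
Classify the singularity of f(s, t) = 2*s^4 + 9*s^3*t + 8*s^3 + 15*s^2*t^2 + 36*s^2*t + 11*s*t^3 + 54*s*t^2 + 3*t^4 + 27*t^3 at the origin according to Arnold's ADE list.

The Hessian of f at 0 has rank 0. Corank 2; j^3 = (2*s + 3*t)^3 is a perfect cube, so E-series; the 4-jet and mu = 7 give E_7.

E_{7}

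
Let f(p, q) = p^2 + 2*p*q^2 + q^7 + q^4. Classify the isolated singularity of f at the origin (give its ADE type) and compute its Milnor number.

The Hessian of f at 0 is [[2, 0], [0, 0]] with rank 1, so corank 1. A Groebner basis of the Jacobian ideal J(f) in C{p,q} is {p^3, p + q^2}; counting standard monomials gives mu = 6. Corank 1: A-series; mu = 6 gives A_6.

Type A_6, Milnor number mu = 6.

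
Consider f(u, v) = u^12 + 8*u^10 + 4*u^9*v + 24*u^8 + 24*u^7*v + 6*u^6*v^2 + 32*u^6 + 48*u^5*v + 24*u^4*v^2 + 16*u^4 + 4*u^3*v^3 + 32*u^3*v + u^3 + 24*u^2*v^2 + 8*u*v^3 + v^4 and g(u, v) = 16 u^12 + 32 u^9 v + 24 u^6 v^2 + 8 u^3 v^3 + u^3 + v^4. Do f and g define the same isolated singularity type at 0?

Yes.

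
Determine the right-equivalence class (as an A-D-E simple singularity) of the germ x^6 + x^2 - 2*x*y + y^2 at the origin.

A_{5}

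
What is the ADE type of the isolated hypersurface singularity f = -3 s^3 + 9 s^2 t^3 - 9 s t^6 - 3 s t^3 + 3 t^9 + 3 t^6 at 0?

The Hessian of f at 0 is [[0, 0], [0, 0]] with rank 0, so corank 2. A Groebner basis of the Jacobian ideal J(f) in C{s,t} is {s^3, s*t^2, 3*s^2 + t^3}; counting standard monomials gives mu = 7. Corank 2; j^3 = -3*s^3 is a perfect cube, so E-series; the 4-jet and mu = 7 give E_7.

E_{7}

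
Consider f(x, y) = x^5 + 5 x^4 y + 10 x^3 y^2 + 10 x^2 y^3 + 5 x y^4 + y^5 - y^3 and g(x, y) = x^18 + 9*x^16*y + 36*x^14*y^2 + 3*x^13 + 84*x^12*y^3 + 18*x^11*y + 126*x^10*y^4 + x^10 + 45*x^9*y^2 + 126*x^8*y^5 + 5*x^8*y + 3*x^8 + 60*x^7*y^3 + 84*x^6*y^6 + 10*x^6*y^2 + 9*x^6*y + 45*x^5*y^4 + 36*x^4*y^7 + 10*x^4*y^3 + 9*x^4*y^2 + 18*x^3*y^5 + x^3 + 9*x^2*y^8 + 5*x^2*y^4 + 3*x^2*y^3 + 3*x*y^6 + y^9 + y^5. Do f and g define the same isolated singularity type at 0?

The Hessian of f at 0 is [[0, 0], [0, 0]] with rank 0, so corank 2. A Groebner basis of the Jacobian ideal J(f) in C{x,y} is {x^4 + 4*x^3*y, y^2}; counting standard monomials gives mu = 8. Corank 2; j^3 = -y^3 is a perfect cube, so E-series; the 5-jet and mu = 8 give E_8. The Hessian of g at 0 is [[0, 0], [0, 0]] with rank 0, so corank 2. A Groebner basis of the Jacobian ideal J(g) in C{x,y} is {x^2/2 + x*y^3, y^4, x^3, x^2*y}; counting standard monomials gives mu = 8. Corank 2; j^3 = x^3 is a perfect cube, so E-series; the 5-jet and mu = 8 give E_8. Both have type E_8, hence right-equivalent.

Yes.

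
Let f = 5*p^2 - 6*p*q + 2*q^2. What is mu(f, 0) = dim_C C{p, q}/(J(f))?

1

The Hessian of f at 0 is [[10, -6], [-6, 4]] with rank 2, so corank 0. A Groebner basis of the Jacobian ideal J(f) in C{p,q} is {p, q}; counting standard monomials gives mu = 1. Corank 0: nondegenerate Morse point, so A_1.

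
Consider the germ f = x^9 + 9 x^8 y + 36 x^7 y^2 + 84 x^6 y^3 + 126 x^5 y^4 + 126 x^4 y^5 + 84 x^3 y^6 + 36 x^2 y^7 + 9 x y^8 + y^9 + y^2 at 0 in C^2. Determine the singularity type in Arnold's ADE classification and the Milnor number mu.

Type A8, Milnor number mu = 8.

The Hessian of f at 0 has rank 1. Corank 1: A-series; mu = 8 gives A_8.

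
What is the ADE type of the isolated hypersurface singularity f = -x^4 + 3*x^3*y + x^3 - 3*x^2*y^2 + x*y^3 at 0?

E7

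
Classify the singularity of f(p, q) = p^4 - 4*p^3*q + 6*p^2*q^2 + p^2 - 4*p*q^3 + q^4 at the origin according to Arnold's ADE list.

A3

The Hessian of f at 0 has rank 1. Corank 1: A-series; mu = 3 gives A_3.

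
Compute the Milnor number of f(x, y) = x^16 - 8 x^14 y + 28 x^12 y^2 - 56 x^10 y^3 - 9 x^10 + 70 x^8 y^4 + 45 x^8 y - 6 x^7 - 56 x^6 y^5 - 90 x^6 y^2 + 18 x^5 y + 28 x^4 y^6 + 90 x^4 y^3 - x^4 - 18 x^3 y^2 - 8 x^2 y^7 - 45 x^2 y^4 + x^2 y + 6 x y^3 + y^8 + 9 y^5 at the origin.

The Hessian of f at 0 is [[0, 0], [0, 0]] with rank 0, so corank 2. A Groebner basis of the Jacobian ideal J(f) in C{x,y} is {x^2*y^2 - x*y/6 - y^3/2, x^2*y/3 + x*y^3, 9*x^2/85 + 166*x*y^2/255 + y^4, x^3 + x*y/2 + 3*y^3/2}; counting standard monomials gives mu = 9. Corank 2; j^3 = x^2*y has shape L^2 M (L != M), so D-series; mu = 9 gives D_9.

9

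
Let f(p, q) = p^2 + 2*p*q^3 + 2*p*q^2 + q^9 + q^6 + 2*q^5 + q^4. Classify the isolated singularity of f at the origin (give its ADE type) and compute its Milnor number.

Type A_{8}, Milnor number mu = 8.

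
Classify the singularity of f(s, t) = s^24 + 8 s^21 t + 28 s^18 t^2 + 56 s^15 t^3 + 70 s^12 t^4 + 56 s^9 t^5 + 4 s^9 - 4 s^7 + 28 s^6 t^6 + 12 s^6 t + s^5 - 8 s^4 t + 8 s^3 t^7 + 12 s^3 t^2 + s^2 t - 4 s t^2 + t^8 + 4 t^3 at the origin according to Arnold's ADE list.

D_{9}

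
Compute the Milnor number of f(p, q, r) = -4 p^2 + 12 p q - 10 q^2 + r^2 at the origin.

1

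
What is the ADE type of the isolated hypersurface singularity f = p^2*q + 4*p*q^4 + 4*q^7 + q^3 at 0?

D_{4}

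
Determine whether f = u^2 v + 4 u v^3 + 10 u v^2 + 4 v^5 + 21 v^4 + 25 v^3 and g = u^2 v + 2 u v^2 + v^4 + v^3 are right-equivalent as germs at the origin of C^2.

Yes.

The Hessian of f at 0 is [[0, 0], [0, 0]] with rank 0, so corank 2. A Groebner basis of the Jacobian ideal J(f) in C{u,v} is {u*v^2 - 5*u*v/2 - 25*v^2/2, u*v/2 + v^3 + 5*v^2/2, u^2 + 8*u*v + 15*v^2}; counting standard monomials gives mu = 5. Corank 2; j^3 = v*(u + 5*v)^2 has shape L^2 M (L != M), so D-series; mu = 5 gives D_5. The Hessian of g at 0 is [[0, 0], [0, 0]] with rank 0, so corank 2. A Groebner basis of the Jacobian ideal J(g) in C{u,v} is {u^3 - u^2/4 + v^2/4, u^2/4 + v^3 - v^2/4, u*v + v^2}; counting standard monomials gives mu = 5. Corank 2; j^3 = v*(u + v)^2 has shape L^2 M (L != M), so D-series; mu = 5 gives D_5. Both have type D_5, hence right-equivalent.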